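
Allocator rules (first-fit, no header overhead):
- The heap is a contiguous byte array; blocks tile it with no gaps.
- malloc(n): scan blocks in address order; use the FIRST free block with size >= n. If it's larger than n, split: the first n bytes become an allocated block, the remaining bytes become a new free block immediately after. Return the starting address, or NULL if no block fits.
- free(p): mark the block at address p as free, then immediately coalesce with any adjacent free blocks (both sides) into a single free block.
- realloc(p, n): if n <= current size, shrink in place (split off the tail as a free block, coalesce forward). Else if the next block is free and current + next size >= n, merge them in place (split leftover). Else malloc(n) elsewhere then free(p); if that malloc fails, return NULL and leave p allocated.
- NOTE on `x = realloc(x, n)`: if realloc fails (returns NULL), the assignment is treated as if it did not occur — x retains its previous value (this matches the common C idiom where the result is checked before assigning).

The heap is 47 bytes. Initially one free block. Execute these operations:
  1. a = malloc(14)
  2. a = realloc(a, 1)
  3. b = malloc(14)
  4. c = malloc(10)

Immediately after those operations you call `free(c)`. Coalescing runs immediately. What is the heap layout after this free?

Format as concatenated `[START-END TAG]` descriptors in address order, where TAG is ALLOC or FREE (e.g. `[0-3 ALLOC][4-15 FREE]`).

Answer: [0-0 ALLOC][1-14 ALLOC][15-46 FREE]

Derivation:
Op 1: a = malloc(14) -> a = 0; heap: [0-13 ALLOC][14-46 FREE]
Op 2: a = realloc(a, 1) -> a = 0; heap: [0-0 ALLOC][1-46 FREE]
Op 3: b = malloc(14) -> b = 1; heap: [0-0 ALLOC][1-14 ALLOC][15-46 FREE]
Op 4: c = malloc(10) -> c = 15; heap: [0-0 ALLOC][1-14 ALLOC][15-24 ALLOC][25-46 FREE]
free(c): c = 15 -> block [15-24 ALLOC]; mark free, coalesce with adjacent free neighbors -> [0-0 ALLOC][1-14 ALLOC][15-46 FREE]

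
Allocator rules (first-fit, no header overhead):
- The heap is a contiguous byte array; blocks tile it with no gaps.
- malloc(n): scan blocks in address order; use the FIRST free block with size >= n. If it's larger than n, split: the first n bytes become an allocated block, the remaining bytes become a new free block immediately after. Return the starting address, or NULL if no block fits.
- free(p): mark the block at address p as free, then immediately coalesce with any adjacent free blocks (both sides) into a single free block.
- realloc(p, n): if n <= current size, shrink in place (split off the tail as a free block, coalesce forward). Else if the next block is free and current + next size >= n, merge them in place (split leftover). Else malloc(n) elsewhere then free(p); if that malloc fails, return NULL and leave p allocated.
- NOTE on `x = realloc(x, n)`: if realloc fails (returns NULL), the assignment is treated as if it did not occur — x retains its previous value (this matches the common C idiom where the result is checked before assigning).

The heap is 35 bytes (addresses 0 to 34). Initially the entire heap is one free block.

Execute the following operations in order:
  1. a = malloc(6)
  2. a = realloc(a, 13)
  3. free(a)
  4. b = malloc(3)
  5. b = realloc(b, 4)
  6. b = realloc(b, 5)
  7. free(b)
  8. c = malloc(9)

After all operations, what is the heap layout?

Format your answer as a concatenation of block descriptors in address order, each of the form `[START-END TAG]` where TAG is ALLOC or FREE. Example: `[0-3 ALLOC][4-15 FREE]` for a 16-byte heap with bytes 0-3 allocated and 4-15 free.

Op 1: a = malloc(6) -> a = 0; heap: [0-5 ALLOC][6-34 FREE]
Op 2: a = realloc(a, 13) -> a = 0; heap: [0-12 ALLOC][13-34 FREE]
Op 3: free(a) -> (freed a); heap: [0-34 FREE]
Op 4: b = malloc(3) -> b = 0; heap: [0-2 ALLOC][3-34 FREE]
Op 5: b = realloc(b, 4) -> b = 0; heap: [0-3 ALLOC][4-34 FREE]
Op 6: b = realloc(b, 5) -> b = 0; heap: [0-4 ALLOC][5-34 FREE]
Op 7: free(b) -> (freed b); heap: [0-34 FREE]
Op 8: c = malloc(9) -> c = 0; heap: [0-8 ALLOC][9-34 FREE]

Answer: [0-8 ALLOC][9-34 FREE]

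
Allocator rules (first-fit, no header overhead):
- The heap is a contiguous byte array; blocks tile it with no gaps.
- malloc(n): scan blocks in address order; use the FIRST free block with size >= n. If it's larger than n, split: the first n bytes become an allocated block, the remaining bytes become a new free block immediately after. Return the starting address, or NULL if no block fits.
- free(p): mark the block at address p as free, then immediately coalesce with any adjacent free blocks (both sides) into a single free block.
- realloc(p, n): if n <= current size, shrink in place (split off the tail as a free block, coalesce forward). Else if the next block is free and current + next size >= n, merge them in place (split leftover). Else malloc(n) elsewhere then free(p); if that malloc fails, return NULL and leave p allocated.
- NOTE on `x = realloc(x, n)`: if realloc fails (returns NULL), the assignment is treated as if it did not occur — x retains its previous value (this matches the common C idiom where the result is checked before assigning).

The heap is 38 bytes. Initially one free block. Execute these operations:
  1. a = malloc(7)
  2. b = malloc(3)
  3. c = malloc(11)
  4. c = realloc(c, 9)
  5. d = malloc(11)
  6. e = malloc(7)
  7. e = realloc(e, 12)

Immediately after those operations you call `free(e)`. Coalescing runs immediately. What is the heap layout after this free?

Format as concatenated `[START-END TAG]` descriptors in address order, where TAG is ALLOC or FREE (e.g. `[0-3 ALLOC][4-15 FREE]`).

Op 1: a = malloc(7) -> a = 0; heap: [0-6 ALLOC][7-37 FREE]
Op 2: b = malloc(3) -> b = 7; heap: [0-6 ALLOC][7-9 ALLOC][10-37 FREE]
Op 3: c = malloc(11) -> c = 10; heap: [0-6 ALLOC][7-9 ALLOC][10-20 ALLOC][21-37 FREE]
Op 4: c = realloc(c, 9) -> c = 10; heap: [0-6 ALLOC][7-9 ALLOC][10-18 ALLOC][19-37 FREE]
Op 5: d = malloc(11) -> d = 19; heap: [0-6 ALLOC][7-9 ALLOC][10-18 ALLOC][19-29 ALLOC][30-37 FREE]
Op 6: e = malloc(7) -> e = 30; heap: [0-6 ALLOC][7-9 ALLOC][10-18 ALLOC][19-29 ALLOC][30-36 ALLOC][37-37 FREE]
Op 7: e = realloc(e, 12) -> NULL (e unchanged); heap: [0-6 ALLOC][7-9 ALLOC][10-18 ALLOC][19-29 ALLOC][30-36 ALLOC][37-37 FREE]
free(e): e = 30 -> block [30-36 ALLOC]; mark free, coalesce with adjacent free neighbors -> [0-6 ALLOC][7-9 ALLOC][10-18 ALLOC][19-29 ALLOC][30-37 FREE]

Answer: [0-6 ALLOC][7-9 ALLOC][10-18 ALLOC][19-29 ALLOC][30-37 FREE]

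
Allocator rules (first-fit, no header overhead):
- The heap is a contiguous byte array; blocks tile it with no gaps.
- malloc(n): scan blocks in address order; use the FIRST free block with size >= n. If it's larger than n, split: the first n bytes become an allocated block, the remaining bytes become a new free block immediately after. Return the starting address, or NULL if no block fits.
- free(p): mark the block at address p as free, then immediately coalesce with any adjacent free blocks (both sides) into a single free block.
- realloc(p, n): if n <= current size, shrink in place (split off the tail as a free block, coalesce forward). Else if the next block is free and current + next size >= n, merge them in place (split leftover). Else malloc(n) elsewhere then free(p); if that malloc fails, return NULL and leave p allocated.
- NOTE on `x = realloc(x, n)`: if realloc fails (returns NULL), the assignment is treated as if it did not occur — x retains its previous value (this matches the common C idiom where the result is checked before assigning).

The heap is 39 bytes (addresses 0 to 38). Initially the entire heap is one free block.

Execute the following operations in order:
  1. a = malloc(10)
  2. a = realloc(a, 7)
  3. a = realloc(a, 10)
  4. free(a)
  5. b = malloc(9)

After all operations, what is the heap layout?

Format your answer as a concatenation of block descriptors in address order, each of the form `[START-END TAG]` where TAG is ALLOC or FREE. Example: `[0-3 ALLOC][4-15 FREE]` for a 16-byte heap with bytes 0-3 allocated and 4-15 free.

Answer: [0-8 ALLOC][9-38 FREE]

Derivation:
Op 1: a = malloc(10) -> a = 0; heap: [0-9 ALLOC][10-38 FREE]
Op 2: a = realloc(a, 7) -> a = 0; heap: [0-6 ALLOC][7-38 FREE]
Op 3: a = realloc(a, 10) -> a = 0; heap: [0-9 ALLOC][10-38 FREE]
Op 4: free(a) -> (freed a); heap: [0-38 FREE]
Op 5: b = malloc(9) -> b = 0; heap: [0-8 ALLOC][9-38 FREE]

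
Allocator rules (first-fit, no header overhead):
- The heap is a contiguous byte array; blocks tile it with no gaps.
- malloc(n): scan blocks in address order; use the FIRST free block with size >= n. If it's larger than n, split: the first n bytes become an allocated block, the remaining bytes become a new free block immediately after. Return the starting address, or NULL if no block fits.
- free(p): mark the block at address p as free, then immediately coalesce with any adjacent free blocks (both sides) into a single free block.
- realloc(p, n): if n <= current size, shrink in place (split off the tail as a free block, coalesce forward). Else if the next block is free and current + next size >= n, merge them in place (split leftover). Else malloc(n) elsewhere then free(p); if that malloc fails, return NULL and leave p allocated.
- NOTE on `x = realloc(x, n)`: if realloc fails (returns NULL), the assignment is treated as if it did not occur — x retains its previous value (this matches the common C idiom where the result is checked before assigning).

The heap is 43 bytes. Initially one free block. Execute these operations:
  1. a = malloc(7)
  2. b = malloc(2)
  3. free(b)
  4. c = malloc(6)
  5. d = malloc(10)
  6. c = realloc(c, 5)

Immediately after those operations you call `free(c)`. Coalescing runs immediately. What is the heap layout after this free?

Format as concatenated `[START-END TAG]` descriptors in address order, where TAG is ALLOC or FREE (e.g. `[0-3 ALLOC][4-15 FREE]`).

Answer: [0-6 ALLOC][7-12 FREE][13-22 ALLOC][23-42 FREE]

Derivation:
Op 1: a = malloc(7) -> a = 0; heap: [0-6 ALLOC][7-42 FREE]
Op 2: b = malloc(2) -> b = 7; heap: [0-6 ALLOC][7-8 ALLOC][9-42 FREE]
Op 3: free(b) -> (freed b); heap: [0-6 ALLOC][7-42 FREE]
Op 4: c = malloc(6) -> c = 7; heap: [0-6 ALLOC][7-12 ALLOC][13-42 FREE]
Op 5: d = malloc(10) -> d = 13; heap: [0-6 ALLOC][7-12 ALLOC][13-22 ALLOC][23-42 FREE]
Op 6: c = realloc(c, 5) -> c = 7; heap: [0-6 ALLOC][7-11 ALLOC][12-12 FREE][13-22 ALLOC][23-42 FREE]
free(c): c = 7 -> block [7-11 ALLOC]; mark free, coalesce with adjacent free neighbors -> [0-6 ALLOC][7-12 FREE][13-22 ALLOC][23-42 FREE]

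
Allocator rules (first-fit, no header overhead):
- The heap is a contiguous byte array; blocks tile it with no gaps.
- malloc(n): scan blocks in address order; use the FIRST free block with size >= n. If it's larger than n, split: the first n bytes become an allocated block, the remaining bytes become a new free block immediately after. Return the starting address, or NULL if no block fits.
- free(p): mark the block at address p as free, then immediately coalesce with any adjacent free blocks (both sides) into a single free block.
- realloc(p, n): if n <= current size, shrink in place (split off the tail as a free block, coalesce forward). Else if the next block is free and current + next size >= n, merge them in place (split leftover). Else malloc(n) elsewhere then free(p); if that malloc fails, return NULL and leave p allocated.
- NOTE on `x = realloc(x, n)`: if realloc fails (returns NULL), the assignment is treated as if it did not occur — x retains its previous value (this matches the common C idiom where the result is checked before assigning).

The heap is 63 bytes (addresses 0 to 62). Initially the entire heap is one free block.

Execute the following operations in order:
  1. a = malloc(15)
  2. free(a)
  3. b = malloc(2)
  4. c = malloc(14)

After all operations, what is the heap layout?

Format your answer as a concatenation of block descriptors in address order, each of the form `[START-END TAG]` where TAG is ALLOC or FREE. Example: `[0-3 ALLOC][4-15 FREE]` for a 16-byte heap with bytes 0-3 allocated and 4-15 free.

Op 1: a = malloc(15) -> a = 0; heap: [0-14 ALLOC][15-62 FREE]
Op 2: free(a) -> (freed a); heap: [0-62 FREE]
Op 3: b = malloc(2) -> b = 0; heap: [0-1 ALLOC][2-62 FREE]
Op 4: c = malloc(14) -> c = 2; heap: [0-1 ALLOC][2-15 ALLOC][16-62 FREE]

Answer: [0-1 ALLOC][2-15 ALLOC][16-62 FREE]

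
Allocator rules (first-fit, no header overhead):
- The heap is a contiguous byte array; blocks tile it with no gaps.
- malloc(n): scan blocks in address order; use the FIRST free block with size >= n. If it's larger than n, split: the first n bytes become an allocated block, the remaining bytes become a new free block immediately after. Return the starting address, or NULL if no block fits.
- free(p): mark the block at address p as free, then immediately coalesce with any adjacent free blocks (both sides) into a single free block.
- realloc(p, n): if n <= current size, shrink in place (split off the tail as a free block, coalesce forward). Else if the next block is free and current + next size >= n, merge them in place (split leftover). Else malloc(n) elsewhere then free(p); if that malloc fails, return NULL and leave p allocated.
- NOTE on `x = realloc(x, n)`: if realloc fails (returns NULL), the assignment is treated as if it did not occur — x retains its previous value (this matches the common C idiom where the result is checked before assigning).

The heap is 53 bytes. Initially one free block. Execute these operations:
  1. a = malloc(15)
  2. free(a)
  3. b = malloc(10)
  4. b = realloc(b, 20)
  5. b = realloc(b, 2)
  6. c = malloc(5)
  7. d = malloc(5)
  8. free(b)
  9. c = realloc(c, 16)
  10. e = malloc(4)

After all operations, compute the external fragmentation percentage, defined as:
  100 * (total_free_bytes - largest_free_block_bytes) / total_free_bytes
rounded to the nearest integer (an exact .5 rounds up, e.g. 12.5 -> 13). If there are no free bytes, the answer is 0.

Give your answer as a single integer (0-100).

Op 1: a = malloc(15) -> a = 0; heap: [0-14 ALLOC][15-52 FREE]
Op 2: free(a) -> (freed a); heap: [0-52 FREE]
Op 3: b = malloc(10) -> b = 0; heap: [0-9 ALLOC][10-52 FREE]
Op 4: b = realloc(b, 20) -> b = 0; heap: [0-19 ALLOC][20-52 FREE]
Op 5: b = realloc(b, 2) -> b = 0; heap: [0-1 ALLOC][2-52 FREE]
Op 6: c = malloc(5) -> c = 2; heap: [0-1 ALLOC][2-6 ALLOC][7-52 FREE]
Op 7: d = malloc(5) -> d = 7; heap: [0-1 ALLOC][2-6 ALLOC][7-11 ALLOC][12-52 FREE]
Op 8: free(b) -> (freed b); heap: [0-1 FREE][2-6 ALLOC][7-11 ALLOC][12-52 FREE]
Op 9: c = realloc(c, 16) -> c = 12; heap: [0-6 FREE][7-11 ALLOC][12-27 ALLOC][28-52 FREE]
Op 10: e = malloc(4) -> e = 0; heap: [0-3 ALLOC][4-6 FREE][7-11 ALLOC][12-27 ALLOC][28-52 FREE]
Free blocks: [3 25] total_free=28 largest=25 -> 100*(28-25)/28 = 300/28 ≈ 10.714 -> rounds to 11

Answer: 11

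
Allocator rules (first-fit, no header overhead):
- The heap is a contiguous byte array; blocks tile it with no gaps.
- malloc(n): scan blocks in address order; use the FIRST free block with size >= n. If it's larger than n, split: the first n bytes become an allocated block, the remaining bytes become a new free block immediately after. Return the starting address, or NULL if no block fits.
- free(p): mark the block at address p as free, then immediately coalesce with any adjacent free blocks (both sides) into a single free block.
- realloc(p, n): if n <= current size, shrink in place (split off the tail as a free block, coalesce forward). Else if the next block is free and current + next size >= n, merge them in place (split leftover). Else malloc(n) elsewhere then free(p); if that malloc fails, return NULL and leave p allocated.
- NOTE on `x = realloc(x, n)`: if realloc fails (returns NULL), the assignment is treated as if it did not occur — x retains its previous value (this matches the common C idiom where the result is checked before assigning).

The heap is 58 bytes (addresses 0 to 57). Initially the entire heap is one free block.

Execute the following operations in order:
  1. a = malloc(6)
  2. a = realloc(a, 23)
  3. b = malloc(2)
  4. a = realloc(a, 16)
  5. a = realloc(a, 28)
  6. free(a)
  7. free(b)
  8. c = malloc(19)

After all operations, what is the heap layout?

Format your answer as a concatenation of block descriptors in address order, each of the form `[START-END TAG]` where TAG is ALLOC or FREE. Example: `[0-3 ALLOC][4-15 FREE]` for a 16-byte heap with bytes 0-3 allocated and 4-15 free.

Op 1: a = malloc(6) -> a = 0; heap: [0-5 ALLOC][6-57 FREE]
Op 2: a = realloc(a, 23) -> a = 0; heap: [0-22 ALLOC][23-57 FREE]
Op 3: b = malloc(2) -> b = 23; heap: [0-22 ALLOC][23-24 ALLOC][25-57 FREE]
Op 4: a = realloc(a, 16) -> a = 0; heap: [0-15 ALLOC][16-22 FREE][23-24 ALLOC][25-57 FREE]
Op 5: a = realloc(a, 28) -> a = 25; heap: [0-22 FREE][23-24 ALLOC][25-52 ALLOC][53-57 FREE]
Op 6: free(a) -> (freed a); heap: [0-22 FREE][23-24 ALLOC][25-57 FREE]
Op 7: free(b) -> (freed b); heap: [0-57 FREE]
Op 8: c = malloc(19) -> c = 0; heap: [0-18 ALLOC][19-57 FREE]

Answer: [0-18 ALLOC][19-57 FREE]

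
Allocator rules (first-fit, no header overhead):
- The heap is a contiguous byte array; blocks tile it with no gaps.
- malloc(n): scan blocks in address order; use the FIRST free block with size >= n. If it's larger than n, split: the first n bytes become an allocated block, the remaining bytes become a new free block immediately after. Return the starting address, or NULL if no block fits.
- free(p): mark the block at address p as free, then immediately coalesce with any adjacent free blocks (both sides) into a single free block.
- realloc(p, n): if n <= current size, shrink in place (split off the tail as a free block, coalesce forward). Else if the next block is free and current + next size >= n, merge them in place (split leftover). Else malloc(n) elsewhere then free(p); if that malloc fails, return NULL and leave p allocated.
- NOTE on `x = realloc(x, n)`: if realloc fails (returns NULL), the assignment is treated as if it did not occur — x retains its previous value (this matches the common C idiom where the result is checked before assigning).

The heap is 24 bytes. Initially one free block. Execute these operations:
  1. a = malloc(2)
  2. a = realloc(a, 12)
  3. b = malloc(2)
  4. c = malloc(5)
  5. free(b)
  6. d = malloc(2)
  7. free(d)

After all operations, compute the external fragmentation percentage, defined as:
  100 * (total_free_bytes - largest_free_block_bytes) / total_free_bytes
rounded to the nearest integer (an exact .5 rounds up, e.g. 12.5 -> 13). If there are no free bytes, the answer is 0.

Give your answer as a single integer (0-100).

Answer: 29

Derivation:
Op 1: a = malloc(2) -> a = 0; heap: [0-1 ALLOC][2-23 FREE]
Op 2: a = realloc(a, 12) -> a = 0; heap: [0-11 ALLOC][12-23 FREE]
Op 3: b = malloc(2) -> b = 12; heap: [0-11 ALLOC][12-13 ALLOC][14-23 FREE]
Op 4: c = malloc(5) -> c = 14; heap: [0-11 ALLOC][12-13 ALLOC][14-18 ALLOC][19-23 FREE]
Op 5: free(b) -> (freed b); heap: [0-11 ALLOC][12-13 FREE][14-18 ALLOC][19-23 FREE]
Op 6: d = malloc(2) -> d = 12; heap: [0-11 ALLOC][12-13 ALLOC][14-18 ALLOC][19-23 FREE]
Op 7: free(d) -> (freed d); heap: [0-11 ALLOC][12-13 FREE][14-18 ALLOC][19-23 FREE]
Free blocks: [2 5] total_free=7 largest=5 -> 100*(7-5)/7 = 200/7 ≈ 28.571 -> rounds to 29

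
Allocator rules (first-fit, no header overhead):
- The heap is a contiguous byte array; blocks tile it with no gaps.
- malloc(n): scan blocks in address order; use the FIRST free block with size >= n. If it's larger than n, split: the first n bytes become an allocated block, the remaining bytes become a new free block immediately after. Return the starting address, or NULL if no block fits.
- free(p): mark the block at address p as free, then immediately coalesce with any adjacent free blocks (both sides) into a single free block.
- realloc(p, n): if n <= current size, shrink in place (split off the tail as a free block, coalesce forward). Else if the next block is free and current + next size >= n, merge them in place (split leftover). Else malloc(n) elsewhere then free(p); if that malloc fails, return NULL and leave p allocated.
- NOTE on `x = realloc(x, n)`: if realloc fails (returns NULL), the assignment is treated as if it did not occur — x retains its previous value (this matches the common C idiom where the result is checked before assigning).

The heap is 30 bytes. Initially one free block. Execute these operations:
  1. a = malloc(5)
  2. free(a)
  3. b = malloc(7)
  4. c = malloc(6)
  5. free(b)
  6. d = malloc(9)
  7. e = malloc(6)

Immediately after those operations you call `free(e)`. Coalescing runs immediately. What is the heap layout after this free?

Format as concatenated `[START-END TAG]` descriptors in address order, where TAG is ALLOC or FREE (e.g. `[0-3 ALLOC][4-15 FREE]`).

Answer: [0-6 FREE][7-12 ALLOC][13-21 ALLOC][22-29 FREE]

Derivation:
Op 1: a = malloc(5) -> a = 0; heap: [0-4 ALLOC][5-29 FREE]
Op 2: free(a) -> (freed a); heap: [0-29 FREE]
Op 3: b = malloc(7) -> b = 0; heap: [0-6 ALLOC][7-29 FREE]
Op 4: c = malloc(6) -> c = 7; heap: [0-6 ALLOC][7-12 ALLOC][13-29 FREE]
Op 5: free(b) -> (freed b); heap: [0-6 FREE][7-12 ALLOC][13-29 FREE]
Op 6: d = malloc(9) -> d = 13; heap: [0-6 FREE][7-12 ALLOC][13-21 ALLOC][22-29 FREE]
Op 7: e = malloc(6) -> e = 0; heap: [0-5 ALLOC][6-6 FREE][7-12 ALLOC][13-21 ALLOC][22-29 FREE]
free(e): e = 0 -> block [0-5 ALLOC]; mark free, coalesce with adjacent free neighbors -> [0-6 FREE][7-12 ALLOC][13-21 ALLOC][22-29 FREE]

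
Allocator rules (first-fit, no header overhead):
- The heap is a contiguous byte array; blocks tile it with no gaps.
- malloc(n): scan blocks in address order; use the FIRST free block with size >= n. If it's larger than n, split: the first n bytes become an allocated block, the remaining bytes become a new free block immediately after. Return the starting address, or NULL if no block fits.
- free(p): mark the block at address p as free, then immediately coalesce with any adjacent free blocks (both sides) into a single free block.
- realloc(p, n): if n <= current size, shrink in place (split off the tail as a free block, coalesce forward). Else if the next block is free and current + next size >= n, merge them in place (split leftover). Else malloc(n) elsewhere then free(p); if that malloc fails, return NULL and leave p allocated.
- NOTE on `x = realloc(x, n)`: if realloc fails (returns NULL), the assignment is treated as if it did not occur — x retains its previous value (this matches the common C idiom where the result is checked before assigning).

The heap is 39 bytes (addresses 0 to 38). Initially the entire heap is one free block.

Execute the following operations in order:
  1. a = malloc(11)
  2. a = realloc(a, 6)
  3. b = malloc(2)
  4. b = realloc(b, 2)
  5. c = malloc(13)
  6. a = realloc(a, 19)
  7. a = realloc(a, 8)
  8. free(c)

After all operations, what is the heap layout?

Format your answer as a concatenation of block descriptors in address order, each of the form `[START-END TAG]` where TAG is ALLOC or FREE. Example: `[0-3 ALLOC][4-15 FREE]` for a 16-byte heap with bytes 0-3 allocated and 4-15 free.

Answer: [0-5 FREE][6-7 ALLOC][8-20 FREE][21-28 ALLOC][29-38 FREE]

Derivation:
Op 1: a = malloc(11) -> a = 0; heap: [0-10 ALLOC][11-38 FREE]
Op 2: a = realloc(a, 6) -> a = 0; heap: [0-5 ALLOC][6-38 FREE]
Op 3: b = malloc(2) -> b = 6; heap: [0-5 ALLOC][6-7 ALLOC][8-38 FREE]
Op 4: b = realloc(b, 2) -> b = 6; heap: [0-5 ALLOC][6-7 ALLOC][8-38 FREE]
Op 5: c = malloc(13) -> c = 8; heap: [0-5 ALLOC][6-7 ALLOC][8-20 ALLOC][21-38 FREE]
Op 6: a = realloc(a, 19) -> NULL (a unchanged); heap: [0-5 ALLOC][6-7 ALLOC][8-20 ALLOC][21-38 FREE]
Op 7: a = realloc(a, 8) -> a = 21; heap: [0-5 FREE][6-7 ALLOC][8-20 ALLOC][21-28 ALLOC][29-38 FREE]
Op 8: free(c) -> (freed c); heap: [0-5 FREE][6-7 ALLOC][8-20 FREE][21-28 ALLOC][29-38 FREE]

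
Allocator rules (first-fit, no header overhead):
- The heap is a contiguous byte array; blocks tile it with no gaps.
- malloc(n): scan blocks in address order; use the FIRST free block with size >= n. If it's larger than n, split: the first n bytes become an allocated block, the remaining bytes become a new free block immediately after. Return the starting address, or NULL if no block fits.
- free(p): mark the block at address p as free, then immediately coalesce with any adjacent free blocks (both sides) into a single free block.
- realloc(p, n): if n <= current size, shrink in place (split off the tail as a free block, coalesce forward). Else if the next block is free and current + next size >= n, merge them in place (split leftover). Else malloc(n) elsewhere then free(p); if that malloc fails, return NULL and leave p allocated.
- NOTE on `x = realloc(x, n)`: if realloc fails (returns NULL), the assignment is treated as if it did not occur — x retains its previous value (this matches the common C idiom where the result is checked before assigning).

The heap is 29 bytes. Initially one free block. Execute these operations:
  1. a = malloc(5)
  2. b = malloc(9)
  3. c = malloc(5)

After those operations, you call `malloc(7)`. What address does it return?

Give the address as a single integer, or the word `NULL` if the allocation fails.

Answer: 19

Derivation:
Op 1: a = malloc(5) -> a = 0; heap: [0-4 ALLOC][5-28 FREE]
Op 2: b = malloc(9) -> b = 5; heap: [0-4 ALLOC][5-13 ALLOC][14-28 FREE]
Op 3: c = malloc(5) -> c = 14; heap: [0-4 ALLOC][5-13 ALLOC][14-18 ALLOC][19-28 FREE]
malloc(7): first-fit scan over [0-4 ALLOC][5-13 ALLOC][14-18 ALLOC][19-28 FREE] -> 19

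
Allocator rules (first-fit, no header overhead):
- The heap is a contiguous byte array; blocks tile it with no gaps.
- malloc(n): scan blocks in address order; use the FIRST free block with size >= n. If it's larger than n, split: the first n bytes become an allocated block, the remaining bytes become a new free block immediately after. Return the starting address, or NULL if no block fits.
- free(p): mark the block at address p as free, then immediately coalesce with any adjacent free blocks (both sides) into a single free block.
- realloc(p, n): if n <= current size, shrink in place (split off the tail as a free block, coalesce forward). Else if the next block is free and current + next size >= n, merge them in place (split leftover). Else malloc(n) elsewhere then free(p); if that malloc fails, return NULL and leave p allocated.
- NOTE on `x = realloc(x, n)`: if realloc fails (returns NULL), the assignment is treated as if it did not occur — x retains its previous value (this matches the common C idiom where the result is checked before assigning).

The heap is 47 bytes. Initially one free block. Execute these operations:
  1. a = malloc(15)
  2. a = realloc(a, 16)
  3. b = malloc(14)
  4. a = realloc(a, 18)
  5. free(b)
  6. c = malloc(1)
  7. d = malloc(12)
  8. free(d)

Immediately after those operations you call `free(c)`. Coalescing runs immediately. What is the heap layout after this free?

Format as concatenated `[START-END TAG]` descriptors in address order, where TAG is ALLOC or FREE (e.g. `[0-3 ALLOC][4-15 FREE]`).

Answer: [0-15 ALLOC][16-46 FREE]

Derivation:
Op 1: a = malloc(15) -> a = 0; heap: [0-14 ALLOC][15-46 FREE]
Op 2: a = realloc(a, 16) -> a = 0; heap: [0-15 ALLOC][16-46 FREE]
Op 3: b = malloc(14) -> b = 16; heap: [0-15 ALLOC][16-29 ALLOC][30-46 FREE]
Op 4: a = realloc(a, 18) -> NULL (a unchanged); heap: [0-15 ALLOC][16-29 ALLOC][30-46 FREE]
Op 5: free(b) -> (freed b); heap: [0-15 ALLOC][16-46 FREE]
Op 6: c = malloc(1) -> c = 16; heap: [0-15 ALLOC][16-16 ALLOC][17-46 FREE]
Op 7: d = malloc(12) -> d = 17; heap: [0-15 ALLOC][16-16 ALLOC][17-28 ALLOC][29-46 FREE]
Op 8: free(d) -> (freed d); heap: [0-15 ALLOC][16-16 ALLOC][17-46 FREE]
free(c): c = 16 -> block [16-16 ALLOC]; mark free, coalesce with adjacent free neighbors -> [0-15 ALLOC][16-46 FREE]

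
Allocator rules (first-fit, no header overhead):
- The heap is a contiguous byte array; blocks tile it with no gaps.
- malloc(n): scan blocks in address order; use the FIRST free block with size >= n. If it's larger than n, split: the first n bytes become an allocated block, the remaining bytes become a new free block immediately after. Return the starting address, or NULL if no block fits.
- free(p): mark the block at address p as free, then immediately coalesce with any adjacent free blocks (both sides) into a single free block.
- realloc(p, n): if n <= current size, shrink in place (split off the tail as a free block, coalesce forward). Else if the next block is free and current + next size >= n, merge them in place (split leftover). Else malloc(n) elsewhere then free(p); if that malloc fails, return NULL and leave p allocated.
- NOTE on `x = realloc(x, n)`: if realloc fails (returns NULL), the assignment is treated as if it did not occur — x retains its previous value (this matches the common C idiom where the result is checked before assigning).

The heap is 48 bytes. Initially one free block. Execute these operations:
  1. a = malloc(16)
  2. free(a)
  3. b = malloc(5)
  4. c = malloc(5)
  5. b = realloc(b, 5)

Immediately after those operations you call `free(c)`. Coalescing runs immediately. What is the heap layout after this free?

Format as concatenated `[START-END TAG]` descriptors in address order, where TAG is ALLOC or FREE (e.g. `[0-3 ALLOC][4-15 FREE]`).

Answer: [0-4 ALLOC][5-47 FREE]

Derivation:
Op 1: a = malloc(16) -> a = 0; heap: [0-15 ALLOC][16-47 FREE]
Op 2: free(a) -> (freed a); heap: [0-47 FREE]
Op 3: b = malloc(5) -> b = 0; heap: [0-4 ALLOC][5-47 FREE]
Op 4: c = malloc(5) -> c = 5; heap: [0-4 ALLOC][5-9 ALLOC][10-47 FREE]
Op 5: b = realloc(b, 5) -> b = 0; heap: [0-4 ALLOC][5-9 ALLOC][10-47 FREE]
free(c): c = 5 -> block [5-9 ALLOC]; mark free, coalesce with adjacent free neighbors -> [0-4 ALLOC][5-47 FREE]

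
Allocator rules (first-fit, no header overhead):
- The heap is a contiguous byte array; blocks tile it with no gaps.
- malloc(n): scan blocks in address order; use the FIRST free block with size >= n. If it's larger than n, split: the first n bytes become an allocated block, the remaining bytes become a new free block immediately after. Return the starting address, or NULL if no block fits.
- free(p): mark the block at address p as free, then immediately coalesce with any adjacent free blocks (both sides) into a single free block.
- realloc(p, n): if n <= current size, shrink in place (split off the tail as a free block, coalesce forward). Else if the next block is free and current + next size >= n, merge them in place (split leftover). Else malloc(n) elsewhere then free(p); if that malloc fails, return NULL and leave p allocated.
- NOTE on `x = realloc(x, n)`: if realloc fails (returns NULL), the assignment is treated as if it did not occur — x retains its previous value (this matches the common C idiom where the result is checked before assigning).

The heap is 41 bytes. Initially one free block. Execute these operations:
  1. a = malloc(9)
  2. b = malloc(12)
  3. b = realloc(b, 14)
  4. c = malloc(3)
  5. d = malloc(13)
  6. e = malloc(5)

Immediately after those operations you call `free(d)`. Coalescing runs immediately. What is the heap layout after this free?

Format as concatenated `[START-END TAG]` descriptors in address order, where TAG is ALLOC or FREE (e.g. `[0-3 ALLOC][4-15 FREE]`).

Answer: [0-8 ALLOC][9-22 ALLOC][23-25 ALLOC][26-40 FREE]

Derivation:
Op 1: a = malloc(9) -> a = 0; heap: [0-8 ALLOC][9-40 FREE]
Op 2: b = malloc(12) -> b = 9; heap: [0-8 ALLOC][9-20 ALLOC][21-40 FREE]
Op 3: b = realloc(b, 14) -> b = 9; heap: [0-8 ALLOC][9-22 ALLOC][23-40 FREE]
Op 4: c = malloc(3) -> c = 23; heap: [0-8 ALLOC][9-22 ALLOC][23-25 ALLOC][26-40 FREE]
Op 5: d = malloc(13) -> d = 26; heap: [0-8 ALLOC][9-22 ALLOC][23-25 ALLOC][26-38 ALLOC][39-40 FREE]
Op 6: e = malloc(5) -> e = NULL; heap: [0-8 ALLOC][9-22 ALLOC][23-25 ALLOC][26-38 ALLOC][39-40 FREE]
free(d): d = 26 -> block [26-38 ALLOC]; mark free, coalesce with adjacent free neighbors -> [0-8 ALLOC][9-22 ALLOC][23-25 ALLOC][26-40 FREE]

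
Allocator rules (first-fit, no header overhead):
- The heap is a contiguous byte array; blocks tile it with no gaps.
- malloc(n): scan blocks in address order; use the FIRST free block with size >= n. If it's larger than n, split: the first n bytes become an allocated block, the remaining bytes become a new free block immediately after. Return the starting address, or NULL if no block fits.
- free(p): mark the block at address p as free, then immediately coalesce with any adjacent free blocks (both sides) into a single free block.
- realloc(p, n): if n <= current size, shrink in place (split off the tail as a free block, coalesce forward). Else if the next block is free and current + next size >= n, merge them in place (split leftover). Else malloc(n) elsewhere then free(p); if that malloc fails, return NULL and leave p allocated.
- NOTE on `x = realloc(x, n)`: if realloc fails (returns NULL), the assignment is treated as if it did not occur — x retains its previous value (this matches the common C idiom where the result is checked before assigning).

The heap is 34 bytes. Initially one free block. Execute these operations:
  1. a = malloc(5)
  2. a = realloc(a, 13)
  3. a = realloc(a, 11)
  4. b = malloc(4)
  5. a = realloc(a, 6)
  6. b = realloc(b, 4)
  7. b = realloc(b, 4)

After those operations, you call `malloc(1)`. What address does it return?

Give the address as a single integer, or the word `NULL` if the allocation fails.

Op 1: a = malloc(5) -> a = 0; heap: [0-4 ALLOC][5-33 FREE]
Op 2: a = realloc(a, 13) -> a = 0; heap: [0-12 ALLOC][13-33 FREE]
Op 3: a = realloc(a, 11) -> a = 0; heap: [0-10 ALLOC][11-33 FREE]
Op 4: b = malloc(4) -> b = 11; heap: [0-10 ALLOC][11-14 ALLOC][15-33 FREE]
Op 5: a = realloc(a, 6) -> a = 0; heap: [0-5 ALLOC][6-10 FREE][11-14 ALLOC][15-33 FREE]
Op 6: b = realloc(b, 4) -> b = 11; heap: [0-5 ALLOC][6-10 FREE][11-14 ALLOC][15-33 FREE]
Op 7: b = realloc(b, 4) -> b = 11; heap: [0-5 ALLOC][6-10 FREE][11-14 ALLOC][15-33 FREE]
malloc(1): first-fit scan over [0-5 ALLOC][6-10 FREE][11-14 ALLOC][15-33 FREE] -> 6

Answer: 6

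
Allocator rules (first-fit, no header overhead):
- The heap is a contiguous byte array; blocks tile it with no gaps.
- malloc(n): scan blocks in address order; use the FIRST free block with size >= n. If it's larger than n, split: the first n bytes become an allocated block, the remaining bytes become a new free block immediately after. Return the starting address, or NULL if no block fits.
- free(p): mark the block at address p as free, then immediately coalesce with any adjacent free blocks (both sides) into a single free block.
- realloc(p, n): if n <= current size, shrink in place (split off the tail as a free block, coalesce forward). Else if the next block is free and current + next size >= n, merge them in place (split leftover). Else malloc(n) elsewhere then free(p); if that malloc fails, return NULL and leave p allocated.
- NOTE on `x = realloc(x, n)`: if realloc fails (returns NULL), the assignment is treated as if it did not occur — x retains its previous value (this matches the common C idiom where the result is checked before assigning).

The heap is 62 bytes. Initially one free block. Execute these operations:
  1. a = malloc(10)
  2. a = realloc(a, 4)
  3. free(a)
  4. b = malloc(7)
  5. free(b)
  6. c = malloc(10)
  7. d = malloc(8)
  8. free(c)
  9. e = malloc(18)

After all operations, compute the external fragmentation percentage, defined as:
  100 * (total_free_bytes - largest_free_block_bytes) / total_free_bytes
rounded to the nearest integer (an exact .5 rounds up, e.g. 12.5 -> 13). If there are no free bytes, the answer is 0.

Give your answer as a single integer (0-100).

Answer: 28

Derivation:
Op 1: a = malloc(10) -> a = 0; heap: [0-9 ALLOC][10-61 FREE]
Op 2: a = realloc(a, 4) -> a = 0; heap: [0-3 ALLOC][4-61 FREE]
Op 3: free(a) -> (freed a); heap: [0-61 FREE]
Op 4: b = malloc(7) -> b = 0; heap: [0-6 ALLOC][7-61 FREE]
Op 5: free(b) -> (freed b); heap: [0-61 FREE]
Op 6: c = malloc(10) -> c = 0; heap: [0-9 ALLOC][10-61 FREE]
Op 7: d = malloc(8) -> d = 10; heap: [0-9 ALLOC][10-17 ALLOC][18-61 FREE]
Op 8: free(c) -> (freed c); heap: [0-9 FREE][10-17 ALLOC][18-61 FREE]
Op 9: e = malloc(18) -> e = 18; heap: [0-9 FREE][10-17 ALLOC][18-35 ALLOC][36-61 FREE]
Free blocks: [10 26] total_free=36 largest=26 -> 100*(36-26)/36 = 1000/36 ≈ 27.778 -> rounds to 28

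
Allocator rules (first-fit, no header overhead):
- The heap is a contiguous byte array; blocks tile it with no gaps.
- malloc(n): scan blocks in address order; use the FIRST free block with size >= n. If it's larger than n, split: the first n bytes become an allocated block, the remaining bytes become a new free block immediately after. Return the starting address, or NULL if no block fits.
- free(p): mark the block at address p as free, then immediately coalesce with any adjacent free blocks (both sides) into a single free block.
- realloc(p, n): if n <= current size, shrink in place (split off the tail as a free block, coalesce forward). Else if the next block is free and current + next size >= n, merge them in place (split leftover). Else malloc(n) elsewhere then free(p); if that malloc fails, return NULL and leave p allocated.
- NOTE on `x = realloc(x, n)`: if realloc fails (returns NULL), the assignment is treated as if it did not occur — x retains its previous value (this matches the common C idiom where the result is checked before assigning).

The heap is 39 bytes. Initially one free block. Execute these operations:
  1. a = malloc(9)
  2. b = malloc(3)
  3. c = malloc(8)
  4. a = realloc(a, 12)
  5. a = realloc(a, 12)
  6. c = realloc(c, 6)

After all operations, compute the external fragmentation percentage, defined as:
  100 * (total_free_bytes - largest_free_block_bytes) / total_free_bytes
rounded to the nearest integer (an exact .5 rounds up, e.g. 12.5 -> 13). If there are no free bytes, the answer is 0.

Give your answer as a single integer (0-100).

Answer: 50

Derivation:
Op 1: a = malloc(9) -> a = 0; heap: [0-8 ALLOC][9-38 FREE]
Op 2: b = malloc(3) -> b = 9; heap: [0-8 ALLOC][9-11 ALLOC][12-38 FREE]
Op 3: c = malloc(8) -> c = 12; heap: [0-8 ALLOC][9-11 ALLOC][12-19 ALLOC][20-38 FREE]
Op 4: a = realloc(a, 12) -> a = 20; heap: [0-8 FREE][9-11 ALLOC][12-19 ALLOC][20-31 ALLOC][32-38 FREE]
Op 5: a = realloc(a, 12) -> a = 20; heap: [0-8 FREE][9-11 ALLOC][12-19 ALLOC][20-31 ALLOC][32-38 FREE]
Op 6: c = realloc(c, 6) -> c = 12; heap: [0-8 FREE][9-11 ALLOC][12-17 ALLOC][18-19 FREE][20-31 ALLOC][32-38 FREE]
Free blocks: [9 2 7] total_free=18 largest=9 -> 100*(18-9)/18 = 900/18 = 50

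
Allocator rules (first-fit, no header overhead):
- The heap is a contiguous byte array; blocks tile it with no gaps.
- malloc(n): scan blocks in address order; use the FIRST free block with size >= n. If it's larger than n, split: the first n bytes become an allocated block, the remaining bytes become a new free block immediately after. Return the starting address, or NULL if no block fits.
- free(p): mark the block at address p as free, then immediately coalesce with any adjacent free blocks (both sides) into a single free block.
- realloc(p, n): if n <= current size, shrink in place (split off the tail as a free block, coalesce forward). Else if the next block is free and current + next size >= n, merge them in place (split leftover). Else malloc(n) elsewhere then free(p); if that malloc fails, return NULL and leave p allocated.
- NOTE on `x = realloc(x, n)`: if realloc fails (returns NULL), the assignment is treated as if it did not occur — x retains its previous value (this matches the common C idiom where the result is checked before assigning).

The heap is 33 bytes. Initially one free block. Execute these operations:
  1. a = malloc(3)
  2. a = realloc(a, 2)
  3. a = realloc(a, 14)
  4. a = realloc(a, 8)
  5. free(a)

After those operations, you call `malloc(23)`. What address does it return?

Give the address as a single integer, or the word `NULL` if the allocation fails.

Answer: 0

Derivation:
Op 1: a = malloc(3) -> a = 0; heap: [0-2 ALLOC][3-32 FREE]
Op 2: a = realloc(a, 2) -> a = 0; heap: [0-1 ALLOC][2-32 FREE]
Op 3: a = realloc(a, 14) -> a = 0; heap: [0-13 ALLOC][14-32 FREE]
Op 4: a = realloc(a, 8) -> a = 0; heap: [0-7 ALLOC][8-32 FREE]
Op 5: free(a) -> (freed a); heap: [0-32 FREE]
malloc(23): first-fit scan over [0-32 FREE] -> 0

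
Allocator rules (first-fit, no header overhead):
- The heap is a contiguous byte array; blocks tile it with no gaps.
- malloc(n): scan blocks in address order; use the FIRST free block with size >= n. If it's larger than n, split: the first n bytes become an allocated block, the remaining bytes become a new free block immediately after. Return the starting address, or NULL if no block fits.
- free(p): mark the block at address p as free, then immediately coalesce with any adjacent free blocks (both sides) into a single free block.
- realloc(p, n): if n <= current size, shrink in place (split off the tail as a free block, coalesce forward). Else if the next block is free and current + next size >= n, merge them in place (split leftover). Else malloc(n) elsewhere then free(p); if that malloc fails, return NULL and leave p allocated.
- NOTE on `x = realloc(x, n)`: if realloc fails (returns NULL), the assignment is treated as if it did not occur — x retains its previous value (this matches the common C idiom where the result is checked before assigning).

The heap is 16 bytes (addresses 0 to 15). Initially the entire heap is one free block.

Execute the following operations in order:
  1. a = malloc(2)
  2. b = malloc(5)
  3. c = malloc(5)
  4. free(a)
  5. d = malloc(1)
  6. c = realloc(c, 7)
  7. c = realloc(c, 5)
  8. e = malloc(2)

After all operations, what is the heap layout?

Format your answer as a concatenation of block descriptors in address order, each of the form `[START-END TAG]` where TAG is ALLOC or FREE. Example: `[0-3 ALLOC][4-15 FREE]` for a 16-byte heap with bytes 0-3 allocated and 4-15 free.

Op 1: a = malloc(2) -> a = 0; heap: [0-1 ALLOC][2-15 FREE]
Op 2: b = malloc(5) -> b = 2; heap: [0-1 ALLOC][2-6 ALLOC][7-15 FREE]
Op 3: c = malloc(5) -> c = 7; heap: [0-1 ALLOC][2-6 ALLOC][7-11 ALLOC][12-15 FREE]
Op 4: free(a) -> (freed a); heap: [0-1 FREE][2-6 ALLOC][7-11 ALLOC][12-15 FREE]
Op 5: d = malloc(1) -> d = 0; heap: [0-0 ALLOC][1-1 FREE][2-6 ALLOC][7-11 ALLOC][12-15 FREE]
Op 6: c = realloc(c, 7) -> c = 7; heap: [0-0 ALLOC][1-1 FREE][2-6 ALLOC][7-13 ALLOC][14-15 FREE]
Op 7: c = realloc(c, 5) -> c = 7; heap: [0-0 ALLOC][1-1 FREE][2-6 ALLOC][7-11 ALLOC][12-15 FREE]
Op 8: e = malloc(2) -> e = 12; heap: [0-0 ALLOC][1-1 FREE][2-6 ALLOC][7-11 ALLOC][12-13 ALLOC][14-15 FREE]

Answer: [0-0 ALLOC][1-1 FREE][2-6 ALLOC][7-11 ALLOC][12-13 ALLOC][14-15 FREE]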